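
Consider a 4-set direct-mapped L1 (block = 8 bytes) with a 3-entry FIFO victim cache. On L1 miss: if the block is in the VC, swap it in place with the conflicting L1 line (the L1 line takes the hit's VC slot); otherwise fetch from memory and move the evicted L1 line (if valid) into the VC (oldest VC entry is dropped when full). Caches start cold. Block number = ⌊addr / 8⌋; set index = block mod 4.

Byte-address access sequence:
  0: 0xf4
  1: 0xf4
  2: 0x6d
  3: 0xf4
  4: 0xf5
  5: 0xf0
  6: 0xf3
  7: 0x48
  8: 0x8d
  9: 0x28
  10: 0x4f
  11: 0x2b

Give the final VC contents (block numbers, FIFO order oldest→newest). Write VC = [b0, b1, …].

VC = [13, 9, 17]

0: 0xf4 (blk 30, set 2) → MISS  vc=[]
1: 0xf4 (blk 30, set 2) → L1-HIT  vc=[]
2: 0x6d (blk 13, set 1) → MISS  vc=[]
3: 0xf4 (blk 30, set 2) → L1-HIT  vc=[]
4: 0xf5 (blk 30, set 2) → L1-HIT  vc=[]
5: 0xf0 (blk 30, set 2) → L1-HIT  vc=[]
6: 0xf3 (blk 30, set 2) → L1-HIT  vc=[]
7: 0x48 (blk 9, set 1) → MISS  vc=[13]
8: 0x8d (blk 17, set 1) → MISS  vc=[13, 9]
9: 0x28 (blk 5, set 1) → MISS  vc=[13, 9, 17]
10: 0x4f (blk 9, set 1) → VC-HIT  vc=[13, 5, 17]
11: 0x2b (blk 5, set 1) → VC-HIT  vc=[13, 9, 17]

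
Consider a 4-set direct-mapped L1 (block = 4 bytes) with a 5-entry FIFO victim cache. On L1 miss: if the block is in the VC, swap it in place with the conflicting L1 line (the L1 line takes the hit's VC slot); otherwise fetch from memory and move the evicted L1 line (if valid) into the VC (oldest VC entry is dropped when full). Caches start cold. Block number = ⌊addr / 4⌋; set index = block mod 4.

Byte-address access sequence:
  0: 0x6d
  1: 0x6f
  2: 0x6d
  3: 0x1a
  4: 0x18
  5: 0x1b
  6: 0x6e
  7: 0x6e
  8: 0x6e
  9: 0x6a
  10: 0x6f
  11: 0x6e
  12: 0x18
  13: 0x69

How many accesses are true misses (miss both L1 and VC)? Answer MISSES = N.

MISSES = 3

#0 0x6d→b27/s3 MISS; vc=[]
#1 0x6f→b27/s3 L1-HIT; vc=[]
#2 0x6d→b27/s3 L1-HIT; vc=[]
#3 0x1a→b6/s2 MISS; vc=[]
#4 0x18→b6/s2 L1-HIT; vc=[]
#5 0x1b→b6/s2 L1-HIT; vc=[]
#6 0x6e→b27/s3 L1-HIT; vc=[]
#7 0x6e→b27/s3 L1-HIT; vc=[]
#8 0x6e→b27/s3 L1-HIT; vc=[]
#9 0x6a→b26/s2 MISS; vc=[6]
#10 0x6f→b27/s3 L1-HIT; vc=[6]
#11 0x6e→b27/s3 L1-HIT; vc=[6]
#12 0x18→b6/s2 VC-HIT; vc=[26]
#13 0x69→b26/s2 VC-HIT; vc=[6]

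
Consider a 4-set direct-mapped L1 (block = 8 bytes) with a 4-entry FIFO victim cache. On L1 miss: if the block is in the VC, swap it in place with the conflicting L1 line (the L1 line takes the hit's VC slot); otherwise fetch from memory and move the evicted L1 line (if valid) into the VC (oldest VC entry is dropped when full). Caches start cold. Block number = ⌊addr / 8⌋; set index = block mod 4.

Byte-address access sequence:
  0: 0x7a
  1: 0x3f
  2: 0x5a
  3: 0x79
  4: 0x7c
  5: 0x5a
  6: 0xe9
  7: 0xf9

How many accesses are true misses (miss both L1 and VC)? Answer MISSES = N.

0: 0x7a (blk 15, set 3) → MISS  vc=[]
1: 0x3f (blk 7, set 3) → MISS  vc=[15]
2: 0x5a (blk 11, set 3) → MISS  vc=[15, 7]
3: 0x79 (blk 15, set 3) → VC-HIT  vc=[11, 7]
4: 0x7c (blk 15, set 3) → L1-HIT  vc=[11, 7]
5: 0x5a (blk 11, set 3) → VC-HIT  vc=[15, 7]
6: 0xe9 (blk 29, set 1) → MISS  vc=[15, 7]
7: 0xf9 (blk 31, set 3) → MISS  vc=[15, 7, 11]

MISSES = 5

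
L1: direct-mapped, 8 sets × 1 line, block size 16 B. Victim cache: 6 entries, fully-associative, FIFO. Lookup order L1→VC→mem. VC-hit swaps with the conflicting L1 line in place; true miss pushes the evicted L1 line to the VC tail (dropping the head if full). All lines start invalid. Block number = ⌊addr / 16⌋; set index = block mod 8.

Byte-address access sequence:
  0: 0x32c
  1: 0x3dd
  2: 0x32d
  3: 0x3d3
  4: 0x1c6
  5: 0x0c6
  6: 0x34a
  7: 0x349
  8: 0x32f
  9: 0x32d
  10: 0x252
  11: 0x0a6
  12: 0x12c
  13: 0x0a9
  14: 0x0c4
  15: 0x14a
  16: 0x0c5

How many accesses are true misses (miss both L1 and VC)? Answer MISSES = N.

  [0] addr=0x32c blk=50 s=2: MISS | VC []
  [1] addr=0x3dd blk=61 s=5: MISS | VC []
  [2] addr=0x32d blk=50 s=2: L1-HIT | VC []
  [3] addr=0x3d3 blk=61 s=5: L1-HIT | VC []
  [4] addr=0x1c6 blk=28 s=4: MISS | VC []
  [5] addr=0xc6 blk=12 s=4: MISS | VC [28]
  [6] addr=0x34a blk=52 s=4: MISS | VC [28, 12]
  [7] addr=0x349 blk=52 s=4: L1-HIT | VC [28, 12]
  [8] addr=0x32f blk=50 s=2: L1-HIT | VC [28, 12]
  [9] addr=0x32d blk=50 s=2: L1-HIT | VC [28, 12]
  [10] addr=0x252 blk=37 s=5: MISS | VC [28, 12, 61]
  [11] addr=0xa6 blk=10 s=2: MISS | VC [28, 12, 61, 50]
  [12] addr=0x12c blk=18 s=2: MISS | VC [28, 12, 61, 50, 10]
  [13] addr=0xa9 blk=10 s=2: VC-HIT | VC [28, 12, 61, 50, 18]
  [14] addr=0xc4 blk=12 s=4: VC-HIT | VC [28, 52, 61, 50, 18]
  [15] addr=0x14a blk=20 s=4: MISS | VC [28, 52, 61, 50, 18, 12]
  [16] addr=0xc5 blk=12 s=4: VC-HIT | VC [28, 52, 61, 50, 18, 20]

MISSES = 9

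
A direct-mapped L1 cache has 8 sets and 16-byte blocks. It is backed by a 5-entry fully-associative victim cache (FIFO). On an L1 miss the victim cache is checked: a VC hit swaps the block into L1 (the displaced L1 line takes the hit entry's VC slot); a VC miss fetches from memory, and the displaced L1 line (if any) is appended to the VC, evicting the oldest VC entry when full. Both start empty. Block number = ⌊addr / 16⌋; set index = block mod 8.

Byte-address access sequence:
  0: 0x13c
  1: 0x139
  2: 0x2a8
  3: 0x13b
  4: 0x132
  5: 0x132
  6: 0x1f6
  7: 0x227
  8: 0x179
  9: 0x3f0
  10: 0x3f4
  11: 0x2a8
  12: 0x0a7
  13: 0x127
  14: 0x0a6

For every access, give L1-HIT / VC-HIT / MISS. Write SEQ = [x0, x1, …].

0: 0x13c (blk 19, set 3) → MISS  vc=[]
1: 0x139 (blk 19, set 3) → L1-HIT  vc=[]
2: 0x2a8 (blk 42, set 2) → MISS  vc=[]
3: 0x13b (blk 19, set 3) → L1-HIT  vc=[]
4: 0x132 (blk 19, set 3) → L1-HIT  vc=[]
5: 0x132 (blk 19, set 3) → L1-HIT  vc=[]
6: 0x1f6 (blk 31, set 7) → MISS  vc=[]
7: 0x227 (blk 34, set 2) → MISS  vc=[42]
8: 0x179 (blk 23, set 7) → MISS  vc=[42, 31]
9: 0x3f0 (blk 63, set 7) → MISS  vc=[42, 31, 23]
10: 0x3f4 (blk 63, set 7) → L1-HIT  vc=[42, 31, 23]
11: 0x2a8 (blk 42, set 2) → VC-HIT  vc=[34, 31, 23]
12: 0xa7 (blk 10, set 2) → MISS  vc=[34, 31, 23, 42]
13: 0x127 (blk 18, set 2) → MISS  vc=[34, 31, 23, 42, 10]
14: 0xa6 (blk 10, set 2) → VC-HIT  vc=[34, 31, 23, 42, 18]

SEQ = [MISS, L1-HIT, MISS, L1-HIT, L1-HIT, L1-HIT, MISS, MISS, MISS, MISS, L1-HIT, VC-HIT, MISS, MISS, VC-HIT]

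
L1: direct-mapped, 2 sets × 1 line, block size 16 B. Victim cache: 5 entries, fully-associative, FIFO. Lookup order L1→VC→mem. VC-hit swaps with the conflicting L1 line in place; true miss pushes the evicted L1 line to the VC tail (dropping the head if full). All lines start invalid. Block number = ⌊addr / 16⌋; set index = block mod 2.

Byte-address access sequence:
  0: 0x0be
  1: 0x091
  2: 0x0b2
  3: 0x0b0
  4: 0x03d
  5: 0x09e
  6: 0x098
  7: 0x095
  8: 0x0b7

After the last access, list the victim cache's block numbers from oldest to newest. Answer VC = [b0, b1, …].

VC = [3, 9]

  [0] addr=0xbe blk=11 s=1: MISS | VC []
  [1] addr=0x91 blk=9 s=1: MISS | VC [11]
  [2] addr=0xb2 blk=11 s=1: VC-HIT | VC [9]
  [3] addr=0xb0 blk=11 s=1: L1-HIT | VC [9]
  [4] addr=0x3d blk=3 s=1: MISS | VC [9, 11]
  [5] addr=0x9e blk=9 s=1: VC-HIT | VC [3, 11]
  [6] addr=0x98 blk=9 s=1: L1-HIT | VC [3, 11]
  [7] addr=0x95 blk=9 s=1: L1-HIT | VC [3, 11]
  [8] addr=0xb7 blk=11 s=1: VC-HIT | VC [3, 9]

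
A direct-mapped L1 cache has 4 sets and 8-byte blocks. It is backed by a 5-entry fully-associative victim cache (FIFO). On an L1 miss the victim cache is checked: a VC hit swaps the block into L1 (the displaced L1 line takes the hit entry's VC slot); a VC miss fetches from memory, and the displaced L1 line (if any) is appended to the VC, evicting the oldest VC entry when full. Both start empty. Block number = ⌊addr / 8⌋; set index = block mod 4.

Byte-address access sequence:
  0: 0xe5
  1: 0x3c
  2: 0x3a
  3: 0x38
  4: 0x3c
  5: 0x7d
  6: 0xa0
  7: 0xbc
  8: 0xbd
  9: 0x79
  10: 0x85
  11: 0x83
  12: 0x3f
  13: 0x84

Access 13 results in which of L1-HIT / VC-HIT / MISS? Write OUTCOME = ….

OUTCOME = L1-HIT

0: 0xe5 (blk 28, set 0) → MISS  vc=[]
1: 0x3c (blk 7, set 3) → MISS  vc=[]
2: 0x3a (blk 7, set 3) → L1-HIT  vc=[]
3: 0x38 (blk 7, set 3) → L1-HIT  vc=[]
4: 0x3c (blk 7, set 3) → L1-HIT  vc=[]
5: 0x7d (blk 15, set 3) → MISS  vc=[7]
6: 0xa0 (blk 20, set 0) → MISS  vc=[7, 28]
7: 0xbc (blk 23, set 3) → MISS  vc=[7, 28, 15]
8: 0xbd (blk 23, set 3) → L1-HIT  vc=[7, 28, 15]
9: 0x79 (blk 15, set 3) → VC-HIT  vc=[7, 28, 23]
10: 0x85 (blk 16, set 0) → MISS  vc=[7, 28, 23, 20]
11: 0x83 (blk 16, set 0) → L1-HIT  vc=[7, 28, 23, 20]
12: 0x3f (blk 7, set 3) → VC-HIT  vc=[15, 28, 23, 20]
13: 0x84 (blk 16, set 0) → L1-HIT  vc=[15, 28, 23, 20]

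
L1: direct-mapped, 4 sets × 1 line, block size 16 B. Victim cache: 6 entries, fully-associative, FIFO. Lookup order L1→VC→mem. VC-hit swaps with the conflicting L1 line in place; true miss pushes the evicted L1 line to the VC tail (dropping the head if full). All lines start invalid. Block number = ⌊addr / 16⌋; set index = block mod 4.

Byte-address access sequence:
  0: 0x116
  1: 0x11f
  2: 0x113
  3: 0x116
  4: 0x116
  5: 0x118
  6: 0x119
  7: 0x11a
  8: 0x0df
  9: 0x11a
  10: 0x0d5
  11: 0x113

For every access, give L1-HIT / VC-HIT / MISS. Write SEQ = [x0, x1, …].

0: 0x116 (blk 17, set 1) → MISS  vc=[]
1: 0x11f (blk 17, set 1) → L1-HIT  vc=[]
2: 0x113 (blk 17, set 1) → L1-HIT  vc=[]
3: 0x116 (blk 17, set 1) → L1-HIT  vc=[]
4: 0x116 (blk 17, set 1) → L1-HIT  vc=[]
5: 0x118 (blk 17, set 1) → L1-HIT  vc=[]
6: 0x119 (blk 17, set 1) → L1-HIT  vc=[]
7: 0x11a (blk 17, set 1) → L1-HIT  vc=[]
8: 0xdf (blk 13, set 1) → MISS  vc=[17]
9: 0x11a (blk 17, set 1) → VC-HIT  vc=[13]
10: 0xd5 (blk 13, set 1) → VC-HIT  vc=[17]
11: 0x113 (blk 17, set 1) → VC-HIT  vc=[13]

SEQ = [MISS, L1-HIT, L1-HIT, L1-HIT, L1-HIT, L1-HIT, L1-HIT, L1-HIT, MISS, VC-HIT, VC-HIT, VC-HIT]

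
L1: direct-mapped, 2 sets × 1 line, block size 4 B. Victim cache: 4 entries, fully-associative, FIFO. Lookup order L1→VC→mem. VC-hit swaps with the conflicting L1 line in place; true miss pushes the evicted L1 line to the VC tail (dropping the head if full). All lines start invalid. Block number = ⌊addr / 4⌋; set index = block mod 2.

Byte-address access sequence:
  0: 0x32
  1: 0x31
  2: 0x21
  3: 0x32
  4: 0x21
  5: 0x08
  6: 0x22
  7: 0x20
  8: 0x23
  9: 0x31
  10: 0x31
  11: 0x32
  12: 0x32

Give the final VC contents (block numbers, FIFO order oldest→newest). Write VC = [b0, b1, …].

VC = [8, 2]

  [0] addr=0x32 blk=12 s=0: MISS | VC []
  [1] addr=0x31 blk=12 s=0: L1-HIT | VC []
  [2] addr=0x21 blk=8 s=0: MISS | VC [12]
  [3] addr=0x32 blk=12 s=0: VC-HIT | VC [8]
  [4] addr=0x21 blk=8 s=0: VC-HIT | VC [12]
  [5] addr=0x8 blk=2 s=0: MISS | VC [12, 8]
  [6] addr=0x22 blk=8 s=0: VC-HIT | VC [12, 2]
  [7] addr=0x20 blk=8 s=0: L1-HIT | VC [12, 2]
  [8] addr=0x23 blk=8 s=0: L1-HIT | VC [12, 2]
  [9] addr=0x31 blk=12 s=0: VC-HIT | VC [8, 2]
  [10] addr=0x31 blk=12 s=0: L1-HIT | VC [8, 2]
  [11] addr=0x32 blk=12 s=0: L1-HIT | VC [8, 2]
  [12] addr=0x32 blk=12 s=0: L1-HIT | VC [8, 2]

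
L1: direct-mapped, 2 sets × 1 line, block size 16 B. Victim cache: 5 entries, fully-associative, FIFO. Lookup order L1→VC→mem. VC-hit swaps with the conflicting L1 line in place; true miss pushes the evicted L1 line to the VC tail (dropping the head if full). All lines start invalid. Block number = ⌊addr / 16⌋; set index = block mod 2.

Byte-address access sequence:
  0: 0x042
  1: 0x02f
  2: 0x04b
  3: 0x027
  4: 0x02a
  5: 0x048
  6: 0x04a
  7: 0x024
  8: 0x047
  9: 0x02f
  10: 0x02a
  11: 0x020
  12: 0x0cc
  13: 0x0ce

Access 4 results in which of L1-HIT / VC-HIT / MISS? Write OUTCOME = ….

OUTCOME = L1-HIT

  [0] addr=0x42 blk=4 s=0: MISS | VC []
  [1] addr=0x2f blk=2 s=0: MISS | VC [4]
  [2] addr=0x4b blk=4 s=0: VC-HIT | VC [2]
  [3] addr=0x27 blk=2 s=0: VC-HIT | VC [4]
  [4] addr=0x2a blk=2 s=0: L1-HIT | VC [4]
  [5] addr=0x48 blk=4 s=0: VC-HIT | VC [2]
  [6] addr=0x4a blk=4 s=0: L1-HIT | VC [2]
  [7] addr=0x24 blk=2 s=0: VC-HIT | VC [4]
  [8] addr=0x47 blk=4 s=0: VC-HIT | VC [2]
  [9] addr=0x2f blk=2 s=0: VC-HIT | VC [4]
  [10] addr=0x2a blk=2 s=0: L1-HIT | VC [4]
  [11] addr=0x20 blk=2 s=0: L1-HIT | VC [4]
  [12] addr=0xcc blk=12 s=0: MISS | VC [4, 2]
  [13] addr=0xce blk=12 s=0: L1-HIT | VC [4, 2]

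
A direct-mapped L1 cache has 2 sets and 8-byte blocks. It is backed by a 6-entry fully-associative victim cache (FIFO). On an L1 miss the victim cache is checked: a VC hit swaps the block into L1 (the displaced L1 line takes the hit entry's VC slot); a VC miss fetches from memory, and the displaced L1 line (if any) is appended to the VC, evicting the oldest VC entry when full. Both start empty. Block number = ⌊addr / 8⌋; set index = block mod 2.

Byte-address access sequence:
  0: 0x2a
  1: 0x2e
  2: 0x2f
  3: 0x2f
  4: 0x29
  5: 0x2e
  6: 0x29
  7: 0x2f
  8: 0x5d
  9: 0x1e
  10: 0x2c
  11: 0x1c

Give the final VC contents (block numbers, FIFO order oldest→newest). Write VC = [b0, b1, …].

VC = [5, 11]

  [0] addr=0x2a blk=5 s=1: MISS | VC []
  [1] addr=0x2e blk=5 s=1: L1-HIT | VC []
  [2] addr=0x2f blk=5 s=1: L1-HIT | VC []
  [3] addr=0x2f blk=5 s=1: L1-HIT | VC []
  [4] addr=0x29 blk=5 s=1: L1-HIT | VC []
  [5] addr=0x2e blk=5 s=1: L1-HIT | VC []
  [6] addr=0x29 blk=5 s=1: L1-HIT | VC []
  [7] addr=0x2f blk=5 s=1: L1-HIT | VC []
  [8] addr=0x5d blk=11 s=1: MISS | VC [5]
  [9] addr=0x1e blk=3 s=1: MISS | VC [5, 11]
  [10] addr=0x2c blk=5 s=1: VC-HIT | VC [3, 11]
  [11] addr=0x1c blk=3 s=1: VC-HIT | VC [5, 11]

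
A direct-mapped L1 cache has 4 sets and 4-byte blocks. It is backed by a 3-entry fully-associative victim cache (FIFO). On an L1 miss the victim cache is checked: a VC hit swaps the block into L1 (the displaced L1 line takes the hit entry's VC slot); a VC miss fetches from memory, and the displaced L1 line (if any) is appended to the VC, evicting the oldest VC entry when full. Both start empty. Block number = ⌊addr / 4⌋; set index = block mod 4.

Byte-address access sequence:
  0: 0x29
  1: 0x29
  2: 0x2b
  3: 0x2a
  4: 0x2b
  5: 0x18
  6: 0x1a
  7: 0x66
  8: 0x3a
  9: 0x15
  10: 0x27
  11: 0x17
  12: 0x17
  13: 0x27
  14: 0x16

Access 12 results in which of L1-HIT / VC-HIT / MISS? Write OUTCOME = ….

#0 0x29→b10/s2 MISS; vc=[]
#1 0x29→b10/s2 L1-HIT; vc=[]
#2 0x2b→b10/s2 L1-HIT; vc=[]
#3 0x2a→b10/s2 L1-HIT; vc=[]
#4 0x2b→b10/s2 L1-HIT; vc=[]
#5 0x18→b6/s2 MISS; vc=[10]
#6 0x1a→b6/s2 L1-HIT; vc=[10]
#7 0x66→b25/s1 MISS; vc=[10]
#8 0x3a→b14/s2 MISS; vc=[10,6]
#9 0x15→b5/s1 MISS; vc=[10,6,25]
#10 0x27→b9/s1 MISS; vc=[6,25,5]
#11 0x17→b5/s1 VC-HIT; vc=[6,25,9]
#12 0x17→b5/s1 L1-HIT; vc=[6,25,9]
#13 0x27→b9/s1 VC-HIT; vc=[6,25,5]
#14 0x16→b5/s1 VC-HIT; vc=[6,25,9]

OUTCOME = L1-HIT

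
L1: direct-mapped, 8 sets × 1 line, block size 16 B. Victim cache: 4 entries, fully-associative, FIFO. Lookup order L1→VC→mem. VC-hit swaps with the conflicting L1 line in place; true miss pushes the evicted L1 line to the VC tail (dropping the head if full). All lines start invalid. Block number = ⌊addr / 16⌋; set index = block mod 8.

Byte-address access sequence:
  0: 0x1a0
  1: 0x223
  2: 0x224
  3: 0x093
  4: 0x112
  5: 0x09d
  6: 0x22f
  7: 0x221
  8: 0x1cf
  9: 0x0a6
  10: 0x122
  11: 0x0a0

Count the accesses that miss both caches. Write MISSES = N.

MISSES = 7

#0 0x1a0→b26/s2 MISS; vc=[]
#1 0x223→b34/s2 MISS; vc=[26]
#2 0x224→b34/s2 L1-HIT; vc=[26]
#3 0x93→b9/s1 MISS; vc=[26]
#4 0x112→b17/s1 MISS; vc=[26,9]
#5 0x9d→b9/s1 VC-HIT; vc=[26,17]
#6 0x22f→b34/s2 L1-HIT; vc=[26,17]
#7 0x221→b34/s2 L1-HIT; vc=[26,17]
#8 0x1cf→b28/s4 MISS; vc=[26,17]
#9 0xa6→b10/s2 MISS; vc=[26,17,34]
#10 0x122→b18/s2 MISS; vc=[26,17,34,10]
#11 0xa0→b10/s2 VC-HIT; vc=[26,17,34,18]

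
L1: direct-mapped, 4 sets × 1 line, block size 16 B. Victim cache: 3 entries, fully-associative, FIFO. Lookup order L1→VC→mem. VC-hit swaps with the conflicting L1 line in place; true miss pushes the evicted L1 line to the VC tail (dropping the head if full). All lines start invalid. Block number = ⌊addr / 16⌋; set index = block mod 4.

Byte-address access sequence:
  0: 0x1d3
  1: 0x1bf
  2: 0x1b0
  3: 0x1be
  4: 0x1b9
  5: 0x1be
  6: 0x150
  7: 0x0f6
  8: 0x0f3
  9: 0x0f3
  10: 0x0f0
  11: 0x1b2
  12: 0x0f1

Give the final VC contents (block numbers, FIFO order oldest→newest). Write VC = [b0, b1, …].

0: 0x1d3 (blk 29, set 1) → MISS  vc=[]
1: 0x1bf (blk 27, set 3) → MISS  vc=[]
2: 0x1b0 (blk 27, set 3) → L1-HIT  vc=[]
3: 0x1be (blk 27, set 3) → L1-HIT  vc=[]
4: 0x1b9 (blk 27, set 3) → L1-HIT  vc=[]
5: 0x1be (blk 27, set 3) → L1-HIT  vc=[]
6: 0x150 (blk 21, set 1) → MISS  vc=[29]
7: 0xf6 (blk 15, set 3) → MISS  vc=[29, 27]
8: 0xf3 (blk 15, set 3) → L1-HIT  vc=[29, 27]
9: 0xf3 (blk 15, set 3) → L1-HIT  vc=[29, 27]
10: 0xf0 (blk 15, set 3) → L1-HIT  vc=[29, 27]
11: 0x1b2 (blk 27, set 3) → VC-HIT  vc=[29, 15]
12: 0xf1 (blk 15, set 3) → VC-HIT  vc=[29, 27]

VC = [29, 27]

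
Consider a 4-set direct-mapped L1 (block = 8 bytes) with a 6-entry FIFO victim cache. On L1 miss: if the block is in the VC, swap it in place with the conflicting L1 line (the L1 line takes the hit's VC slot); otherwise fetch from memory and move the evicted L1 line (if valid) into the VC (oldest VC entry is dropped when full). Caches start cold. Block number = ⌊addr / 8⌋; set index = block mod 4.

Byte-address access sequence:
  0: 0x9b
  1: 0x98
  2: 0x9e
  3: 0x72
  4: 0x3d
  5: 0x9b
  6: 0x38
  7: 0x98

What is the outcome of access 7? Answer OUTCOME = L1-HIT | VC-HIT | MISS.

#0 0x9b→b19/s3 MISS; vc=[]
#1 0x98→b19/s3 L1-HIT; vc=[]
#2 0x9e→b19/s3 L1-HIT; vc=[]
#3 0x72→b14/s2 MISS; vc=[]
#4 0x3d→b7/s3 MISS; vc=[19]
#5 0x9b→b19/s3 VC-HIT; vc=[7]
#6 0x38→b7/s3 VC-HIT; vc=[19]
#7 0x98→b19/s3 VC-HIT; vc=[7]

OUTCOME = VC-HIT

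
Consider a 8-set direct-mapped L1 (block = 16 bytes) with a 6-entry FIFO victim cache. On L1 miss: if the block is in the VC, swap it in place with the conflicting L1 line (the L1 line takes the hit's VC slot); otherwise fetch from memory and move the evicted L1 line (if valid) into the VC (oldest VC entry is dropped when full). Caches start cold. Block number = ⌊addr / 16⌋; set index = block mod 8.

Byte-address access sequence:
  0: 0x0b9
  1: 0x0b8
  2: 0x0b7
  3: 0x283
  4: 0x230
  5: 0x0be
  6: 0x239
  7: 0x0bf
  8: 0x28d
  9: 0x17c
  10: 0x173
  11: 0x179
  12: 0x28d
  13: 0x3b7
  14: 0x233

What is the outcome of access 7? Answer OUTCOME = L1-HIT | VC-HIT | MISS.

OUTCOME = VC-HIT

#0 0xb9→b11/s3 MISS; vc=[]
#1 0xb8→b11/s3 L1-HIT; vc=[]
#2 0xb7→b11/s3 L1-HIT; vc=[]
#3 0x283→b40/s0 MISS; vc=[]
#4 0x230→b35/s3 MISS; vc=[11]
#5 0xbe→b11/s3 VC-HIT; vc=[35]
#6 0x239→b35/s3 VC-HIT; vc=[11]
#7 0xbf→b11/s3 VC-HIT; vc=[35]
#8 0x28d→b40/s0 L1-HIT; vc=[35]
#9 0x17c→b23/s7 MISS; vc=[35]
#10 0x173→b23/s7 L1-HIT; vc=[35]
#11 0x179→b23/s7 L1-HIT; vc=[35]
#12 0x28d→b40/s0 L1-HIT; vc=[35]
#13 0x3b7→b59/s3 MISS; vc=[35,11]
#14 0x233→b35/s3 VC-HIT; vc=[59,11]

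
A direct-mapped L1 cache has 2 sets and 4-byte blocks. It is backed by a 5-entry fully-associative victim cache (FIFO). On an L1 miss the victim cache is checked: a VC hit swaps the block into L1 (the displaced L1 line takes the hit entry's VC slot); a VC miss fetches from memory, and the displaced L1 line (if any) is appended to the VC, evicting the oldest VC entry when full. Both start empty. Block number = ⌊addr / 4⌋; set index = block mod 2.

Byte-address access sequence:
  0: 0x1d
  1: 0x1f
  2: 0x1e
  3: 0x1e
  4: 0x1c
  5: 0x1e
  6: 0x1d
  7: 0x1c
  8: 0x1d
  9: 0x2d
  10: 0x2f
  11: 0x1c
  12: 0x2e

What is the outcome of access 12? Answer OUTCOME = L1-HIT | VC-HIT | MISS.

OUTCOME = VC-HIT

  [0] addr=0x1d blk=7 s=1: MISS | VC []
  [1] addr=0x1f blk=7 s=1: L1-HIT | VC []
  [2] addr=0x1e blk=7 s=1: L1-HIT | VC []
  [3] addr=0x1e blk=7 s=1: L1-HIT | VC []
  [4] addr=0x1c blk=7 s=1: L1-HIT | VC []
  [5] addr=0x1e blk=7 s=1: L1-HIT | VC []
  [6] addr=0x1d blk=7 s=1: L1-HIT | VC []
  [7] addr=0x1c blk=7 s=1: L1-HIT | VC []
  [8] addr=0x1d blk=7 s=1: L1-HIT | VC []
  [9] addr=0x2d blk=11 s=1: MISS | VC [7]
  [10] addr=0x2f blk=11 s=1: L1-HIT | VC [7]
  [11] addr=0x1c blk=7 s=1: VC-HIT | VC [11]
  [12] addr=0x2e blk=11 s=1: VC-HIT | VC [7]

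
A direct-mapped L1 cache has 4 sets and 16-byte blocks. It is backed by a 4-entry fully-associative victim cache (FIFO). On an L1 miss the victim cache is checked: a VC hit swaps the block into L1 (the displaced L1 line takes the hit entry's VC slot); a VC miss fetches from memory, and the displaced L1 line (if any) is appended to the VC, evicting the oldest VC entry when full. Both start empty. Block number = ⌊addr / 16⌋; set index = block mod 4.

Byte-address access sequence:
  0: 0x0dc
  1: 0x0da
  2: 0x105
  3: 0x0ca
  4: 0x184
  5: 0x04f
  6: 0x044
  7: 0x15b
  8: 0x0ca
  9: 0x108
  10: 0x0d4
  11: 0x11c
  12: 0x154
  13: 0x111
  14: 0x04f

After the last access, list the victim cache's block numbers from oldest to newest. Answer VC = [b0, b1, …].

VC = [16, 24, 21, 13]

  [0] addr=0xdc blk=13 s=1: MISS | VC []
  [1] addr=0xda blk=13 s=1: L1-HIT | VC []
  [2] addr=0x105 blk=16 s=0: MISS | VC []
  [3] addr=0xca blk=12 s=0: MISS | VC [16]
  [4] addr=0x184 blk=24 s=0: MISS | VC [16, 12]
  [5] addr=0x4f blk=4 s=0: MISS | VC [16, 12, 24]
  [6] addr=0x44 blk=4 s=0: L1-HIT | VC [16, 12, 24]
  [7] addr=0x15b blk=21 s=1: MISS | VC [16, 12, 24, 13]
  [8] addr=0xca blk=12 s=0: VC-HIT | VC [16, 4, 24, 13]
  [9] addr=0x108 blk=16 s=0: VC-HIT | VC [12, 4, 24, 13]
  [10] addr=0xd4 blk=13 s=1: VC-HIT | VC [12, 4, 24, 21]
  [11] addr=0x11c blk=17 s=1: MISS | VC [4, 24, 21, 13]
  [12] addr=0x154 blk=21 s=1: VC-HIT | VC [4, 24, 17, 13]
  [13] addr=0x111 blk=17 s=1: VC-HIT | VC [4, 24, 21, 13]
  [14] addr=0x4f blk=4 s=0: VC-HIT | VC [16, 24, 21, 13]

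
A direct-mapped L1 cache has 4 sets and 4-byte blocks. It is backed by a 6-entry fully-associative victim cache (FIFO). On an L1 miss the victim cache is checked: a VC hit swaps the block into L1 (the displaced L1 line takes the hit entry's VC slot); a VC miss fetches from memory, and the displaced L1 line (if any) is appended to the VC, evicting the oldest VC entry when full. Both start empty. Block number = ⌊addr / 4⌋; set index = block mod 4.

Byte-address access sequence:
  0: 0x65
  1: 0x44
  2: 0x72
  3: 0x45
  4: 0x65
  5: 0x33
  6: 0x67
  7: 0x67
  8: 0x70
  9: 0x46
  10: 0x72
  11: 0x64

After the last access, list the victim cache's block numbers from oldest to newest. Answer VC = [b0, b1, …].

  [0] addr=0x65 blk=25 s=1: MISS | VC []
  [1] addr=0x44 blk=17 s=1: MISS | VC [25]
  [2] addr=0x72 blk=28 s=0: MISS | VC [25]
  [3] addr=0x45 blk=17 s=1: L1-HIT | VC [25]
  [4] addr=0x65 blk=25 s=1: VC-HIT | VC [17]
  [5] addr=0x33 blk=12 s=0: MISS | VC [17, 28]
  [6] addr=0x67 blk=25 s=1: L1-HIT | VC [17, 28]
  [7] addr=0x67 blk=25 s=1: L1-HIT | VC [17, 28]
  [8] addr=0x70 blk=28 s=0: VC-HIT | VC [17, 12]
  [9] addr=0x46 blk=17 s=1: VC-HIT | VC [25, 12]
  [10] addr=0x72 blk=28 s=0: L1-HIT | VC [25, 12]
  [11] addr=0x64 blk=25 s=1: VC-HIT | VC [17, 12]

VC = [17, 12]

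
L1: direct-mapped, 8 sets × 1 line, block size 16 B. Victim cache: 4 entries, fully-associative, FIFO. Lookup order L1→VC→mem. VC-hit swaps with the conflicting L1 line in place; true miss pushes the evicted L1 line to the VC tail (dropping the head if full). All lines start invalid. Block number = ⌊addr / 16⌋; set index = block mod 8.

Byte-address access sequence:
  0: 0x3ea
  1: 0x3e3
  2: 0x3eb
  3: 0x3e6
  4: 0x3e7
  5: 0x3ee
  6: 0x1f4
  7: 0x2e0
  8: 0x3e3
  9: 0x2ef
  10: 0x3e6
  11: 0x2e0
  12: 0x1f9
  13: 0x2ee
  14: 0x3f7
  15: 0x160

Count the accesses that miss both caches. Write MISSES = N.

MISSES = 5

0: 0x3ea (blk 62, set 6) → MISS  vc=[]
1: 0x3e3 (blk 62, set 6) → L1-HIT  vc=[]
2: 0x3eb (blk 62, set 6) → L1-HIT  vc=[]
3: 0x3e6 (blk 62, set 6) → L1-HIT  vc=[]
4: 0x3e7 (blk 62, set 6) → L1-HIT  vc=[]
5: 0x3ee (blk 62, set 6) → L1-HIT  vc=[]
6: 0x1f4 (blk 31, set 7) → MISS  vc=[]
7: 0x2e0 (blk 46, set 6) → MISS  vc=[62]
8: 0x3e3 (blk 62, set 6) → VC-HIT  vc=[46]
9: 0x2ef (blk 46, set 6) → VC-HIT  vc=[62]
10: 0x3e6 (blk 62, set 6) → VC-HIT  vc=[46]
11: 0x2e0 (blk 46, set 6) → VC-HIT  vc=[62]
12: 0x1f9 (blk 31, set 7) → L1-HIT  vc=[62]
13: 0x2ee (blk 46, set 6) → L1-HIT  vc=[62]
14: 0x3f7 (blk 63, set 7) → MISS  vc=[62, 31]
15: 0x160 (blk 22, set 6) → MISS  vc=[62, 31, 46]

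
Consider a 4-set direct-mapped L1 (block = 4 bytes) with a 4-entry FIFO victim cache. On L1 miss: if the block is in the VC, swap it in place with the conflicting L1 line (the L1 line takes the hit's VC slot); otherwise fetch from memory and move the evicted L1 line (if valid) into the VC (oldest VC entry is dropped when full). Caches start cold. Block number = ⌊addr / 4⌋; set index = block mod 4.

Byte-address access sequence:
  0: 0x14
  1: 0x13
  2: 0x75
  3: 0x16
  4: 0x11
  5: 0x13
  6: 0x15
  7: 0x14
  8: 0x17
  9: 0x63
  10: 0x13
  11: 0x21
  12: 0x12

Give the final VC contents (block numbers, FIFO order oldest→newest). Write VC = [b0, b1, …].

VC = [29, 24, 8]

#0 0x14→b5/s1 MISS; vc=[]
#1 0x13→b4/s0 MISS; vc=[]
#2 0x75→b29/s1 MISS; vc=[5]
#3 0x16→b5/s1 VC-HIT; vc=[29]
#4 0x11→b4/s0 L1-HIT; vc=[29]
#5 0x13→b4/s0 L1-HIT; vc=[29]
#6 0x15→b5/s1 L1-HIT; vc=[29]
#7 0x14→b5/s1 L1-HIT; vc=[29]
#8 0x17→b5/s1 L1-HIT; vc=[29]
#9 0x63→b24/s0 MISS; vc=[29,4]
#10 0x13→b4/s0 VC-HIT; vc=[29,24]
#11 0x21→b8/s0 MISS; vc=[29,24,4]
#12 0x12→b4/s0 VC-HIT; vc=[29,24,8]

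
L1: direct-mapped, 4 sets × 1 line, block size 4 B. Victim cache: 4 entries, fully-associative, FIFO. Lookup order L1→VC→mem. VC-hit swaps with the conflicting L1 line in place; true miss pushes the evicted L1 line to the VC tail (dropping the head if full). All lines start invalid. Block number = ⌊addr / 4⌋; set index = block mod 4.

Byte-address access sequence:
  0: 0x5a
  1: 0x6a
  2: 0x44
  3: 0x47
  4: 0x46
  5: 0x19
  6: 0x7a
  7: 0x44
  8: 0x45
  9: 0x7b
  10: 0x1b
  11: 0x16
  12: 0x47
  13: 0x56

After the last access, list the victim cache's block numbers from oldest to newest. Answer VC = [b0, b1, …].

  [0] addr=0x5a blk=22 s=2: MISS | VC []
  [1] addr=0x6a blk=26 s=2: MISS | VC [22]
  [2] addr=0x44 blk=17 s=1: MISS | VC [22]
  [3] addr=0x47 blk=17 s=1: L1-HIT | VC [22]
  [4] addr=0x46 blk=17 s=1: L1-HIT | VC [22]
  [5] addr=0x19 blk=6 s=2: MISS | VC [22, 26]
  [6] addr=0x7a blk=30 s=2: MISS | VC [22, 26, 6]
  [7] addr=0x44 blk=17 s=1: L1-HIT | VC [22, 26, 6]
  [8] addr=0x45 blk=17 s=1: L1-HIT | VC [22, 26, 6]
  [9] addr=0x7b blk=30 s=2: L1-HIT | VC [22, 26, 6]
  [10] addr=0x1b blk=6 s=2: VC-HIT | VC [22, 26, 30]
  [11] addr=0x16 blk=5 s=1: MISS | VC [22, 26, 30, 17]
  [12] addr=0x47 blk=17 s=1: VC-HIT | VC [22, 26, 30, 5]
  [13] addr=0x56 blk=21 s=1: MISS | VC [26, 30, 5, 17]

VC = [26, 30, 5, 17]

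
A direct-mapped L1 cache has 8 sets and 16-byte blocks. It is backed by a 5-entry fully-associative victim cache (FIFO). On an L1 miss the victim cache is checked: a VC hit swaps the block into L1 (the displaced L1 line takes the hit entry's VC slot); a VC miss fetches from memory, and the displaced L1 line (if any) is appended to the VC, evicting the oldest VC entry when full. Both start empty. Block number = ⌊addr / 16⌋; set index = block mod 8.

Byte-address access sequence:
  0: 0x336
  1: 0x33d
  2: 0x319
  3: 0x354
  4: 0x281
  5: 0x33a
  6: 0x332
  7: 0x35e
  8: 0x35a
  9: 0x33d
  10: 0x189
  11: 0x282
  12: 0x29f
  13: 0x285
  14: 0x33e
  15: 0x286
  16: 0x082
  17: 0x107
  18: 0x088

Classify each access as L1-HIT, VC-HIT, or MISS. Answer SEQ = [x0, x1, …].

#0 0x336→b51/s3 MISS; vc=[]
#1 0x33d→b51/s3 L1-HIT; vc=[]
#2 0x319→b49/s1 MISS; vc=[]
#3 0x354→b53/s5 MISS; vc=[]
#4 0x281→b40/s0 MISS; vc=[]
#5 0x33a→b51/s3 L1-HIT; vc=[]
#6 0x332→b51/s3 L1-HIT; vc=[]
#7 0x35e→b53/s5 L1-HIT; vc=[]
#8 0x35a→b53/s5 L1-HIT; vc=[]
#9 0x33d→b51/s3 L1-HIT; vc=[]
#10 0x189→b24/s0 MISS; vc=[40]
#11 0x282→b40/s0 VC-HIT; vc=[24]
#12 0x29f→b41/s1 MISS; vc=[24,49]
#13 0x285→b40/s0 L1-HIT; vc=[24,49]
#14 0x33e→b51/s3 L1-HIT; vc=[24,49]
#15 0x286→b40/s0 L1-HIT; vc=[24,49]
#16 0x82→b8/s0 MISS; vc=[24,49,40]
#17 0x107→b16/s0 MISS; vc=[24,49,40,8]
#18 0x88→b8/s0 VC-HIT; vc=[24,49,40,16]

SEQ = [MISS, L1-HIT, MISS, MISS, MISS, L1-HIT, L1-HIT, L1-HIT, L1-HIT, L1-HIT, MISS, VC-HIT, MISS, L1-HIT, L1-HIT, L1-HIT, MISS, MISS, VC-HIT]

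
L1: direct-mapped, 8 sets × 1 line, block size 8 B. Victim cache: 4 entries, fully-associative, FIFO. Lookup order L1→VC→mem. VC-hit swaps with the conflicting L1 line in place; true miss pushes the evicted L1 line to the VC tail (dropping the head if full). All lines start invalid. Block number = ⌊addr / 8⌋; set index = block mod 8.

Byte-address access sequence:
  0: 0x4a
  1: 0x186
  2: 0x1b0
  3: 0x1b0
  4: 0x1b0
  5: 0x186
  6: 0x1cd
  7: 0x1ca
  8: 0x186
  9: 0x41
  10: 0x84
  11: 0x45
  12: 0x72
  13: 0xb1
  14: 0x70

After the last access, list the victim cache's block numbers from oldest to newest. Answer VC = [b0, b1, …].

  [0] addr=0x4a blk=9 s=1: MISS | VC []
  [1] addr=0x186 blk=48 s=0: MISS | VC []
  [2] addr=0x1b0 blk=54 s=6: MISS | VC []
  [3] addr=0x1b0 blk=54 s=6: L1-HIT | VC []
  [4] addr=0x1b0 blk=54 s=6: L1-HIT | VC []
  [5] addr=0x186 blk=48 s=0: L1-HIT | VC []
  [6] addr=0x1cd blk=57 s=1: MISS | VC [9]
  [7] addr=0x1ca blk=57 s=1: L1-HIT | VC [9]
  [8] addr=0x186 blk=48 s=0: L1-HIT | VC [9]
  [9] addr=0x41 blk=8 s=0: MISS | VC [9, 48]
  [10] addr=0x84 blk=16 s=0: MISS | VC [9, 48, 8]
  [11] addr=0x45 blk=8 s=0: VC-HIT | VC [9, 48, 16]
  [12] addr=0x72 blk=14 s=6: MISS | VC [9, 48, 16, 54]
  [13] addr=0xb1 blk=22 s=6: MISS | VC [48, 16, 54, 14]
  [14] addr=0x70 blk=14 s=6: VC-HIT | VC [48, 16, 54, 22]

VC = [48, 16, 54, 22]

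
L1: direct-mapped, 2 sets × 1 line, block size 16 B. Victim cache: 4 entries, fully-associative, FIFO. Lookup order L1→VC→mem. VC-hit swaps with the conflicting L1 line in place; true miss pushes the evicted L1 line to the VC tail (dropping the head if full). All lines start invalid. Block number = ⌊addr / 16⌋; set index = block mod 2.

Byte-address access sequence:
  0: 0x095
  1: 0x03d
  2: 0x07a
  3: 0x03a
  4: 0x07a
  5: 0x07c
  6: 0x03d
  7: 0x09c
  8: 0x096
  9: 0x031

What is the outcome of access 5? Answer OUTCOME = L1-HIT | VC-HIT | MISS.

OUTCOME = L1-HIT

  [0] addr=0x95 blk=9 s=1: MISS | VC []
  [1] addr=0x3d blk=3 s=1: MISS | VC [9]
  [2] addr=0x7a blk=7 s=1: MISS | VC [9, 3]
  [3] addr=0x3a blk=3 s=1: VC-HIT | VC [9, 7]
  [4] addr=0x7a blk=7 s=1: VC-HIT | VC [9, 3]
  [5] addr=0x7c blk=7 s=1: L1-HIT | VC [9, 3]
  [6] addr=0x3d blk=3 s=1: VC-HIT | VC [9, 7]
  [7] addr=0x9c blk=9 s=1: VC-HIT | VC [3, 7]
  [8] addr=0x96 blk=9 s=1: L1-HIT | VC [3, 7]
  [9] addr=0x31 blk=3 s=1: VC-HIT | VC [9, 7]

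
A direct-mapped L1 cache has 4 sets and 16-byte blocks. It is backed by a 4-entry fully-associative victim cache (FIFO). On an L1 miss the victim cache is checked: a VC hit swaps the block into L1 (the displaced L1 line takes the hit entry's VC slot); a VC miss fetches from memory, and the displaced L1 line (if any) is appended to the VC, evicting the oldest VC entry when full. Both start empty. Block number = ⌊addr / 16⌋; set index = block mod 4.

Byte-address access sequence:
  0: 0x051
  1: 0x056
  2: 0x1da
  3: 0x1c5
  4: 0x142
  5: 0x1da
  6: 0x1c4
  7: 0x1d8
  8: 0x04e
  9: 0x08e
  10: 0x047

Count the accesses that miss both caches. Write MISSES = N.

  [0] addr=0x51 blk=5 s=1: MISS | VC []
  [1] addr=0x56 blk=5 s=1: L1-HIT | VC []
  [2] addr=0x1da blk=29 s=1: MISS | VC [5]
  [3] addr=0x1c5 blk=28 s=0: MISS | VC [5]
  [4] addr=0x142 blk=20 s=0: MISS | VC [5, 28]
  [5] addr=0x1da blk=29 s=1: L1-HIT | VC [5, 28]
  [6] addr=0x1c4 blk=28 s=0: VC-HIT | VC [5, 20]
  [7] addr=0x1d8 blk=29 s=1: L1-HIT | VC [5, 20]
  [8] addr=0x4e blk=4 s=0: MISS | VC [5, 20, 28]
  [9] addr=0x8e blk=8 s=0: MISS | VC [5, 20, 28, 4]
  [10] addr=0x47 blk=4 s=0: VC-HIT | VC [5, 20, 28, 8]

MISSES = 6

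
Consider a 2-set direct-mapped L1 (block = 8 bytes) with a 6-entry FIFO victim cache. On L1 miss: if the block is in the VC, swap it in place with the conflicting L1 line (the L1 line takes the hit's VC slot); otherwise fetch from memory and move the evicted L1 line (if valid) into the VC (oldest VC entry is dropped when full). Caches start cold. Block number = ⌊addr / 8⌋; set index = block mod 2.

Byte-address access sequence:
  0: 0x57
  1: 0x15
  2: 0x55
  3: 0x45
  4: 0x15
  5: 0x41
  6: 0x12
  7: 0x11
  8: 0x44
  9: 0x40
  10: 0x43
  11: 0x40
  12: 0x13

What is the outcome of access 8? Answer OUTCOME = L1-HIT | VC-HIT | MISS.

OUTCOME = VC-HIT

#0 0x57→b10/s0 MISS; vc=[]
#1 0x15→b2/s0 MISS; vc=[10]
#2 0x55→b10/s0 VC-HIT; vc=[2]
#3 0x45→b8/s0 MISS; vc=[2,10]
#4 0x15→b2/s0 VC-HIT; vc=[8,10]
#5 0x41→b8/s0 VC-HIT; vc=[2,10]
#6 0x12→b2/s0 VC-HIT; vc=[8,10]
#7 0x11→b2/s0 L1-HIT; vc=[8,10]
#8 0x44→b8/s0 VC-HIT; vc=[2,10]
#9 0x40→b8/s0 L1-HIT; vc=[2,10]
#10 0x43→b8/s0 L1-HIT; vc=[2,10]
#11 0x40→b8/s0 L1-HIT; vc=[2,10]
#12 0x13→b2/s0 VC-HIT; vc=[8,10]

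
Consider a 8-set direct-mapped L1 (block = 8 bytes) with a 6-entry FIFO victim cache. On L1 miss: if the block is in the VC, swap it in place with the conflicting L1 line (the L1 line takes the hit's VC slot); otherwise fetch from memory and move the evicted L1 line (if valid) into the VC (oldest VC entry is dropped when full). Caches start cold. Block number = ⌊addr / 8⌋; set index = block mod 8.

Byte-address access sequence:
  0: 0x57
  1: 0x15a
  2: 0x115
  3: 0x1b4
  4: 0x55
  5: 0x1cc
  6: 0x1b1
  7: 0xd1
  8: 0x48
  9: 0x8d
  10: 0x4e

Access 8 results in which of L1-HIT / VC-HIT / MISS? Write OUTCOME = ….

0: 0x57 (blk 10, set 2) → MISS  vc=[]
1: 0x15a (blk 43, set 3) → MISS  vc=[]
2: 0x115 (blk 34, set 2) → MISS  vc=[10]
3: 0x1b4 (blk 54, set 6) → MISS  vc=[10]
4: 0x55 (blk 10, set 2) → VC-HIT  vc=[34]
5: 0x1cc (blk 57, set 1) → MISS  vc=[34]
6: 0x1b1 (blk 54, set 6) → L1-HIT  vc=[34]
7: 0xd1 (blk 26, set 2) → MISS  vc=[34, 10]
8: 0x48 (blk 9, set 1) → MISS  vc=[34, 10, 57]
9: 0x8d (blk 17, set 1) → MISS  vc=[34, 10, 57, 9]
10: 0x4e (blk 9, set 1) → VC-HIT  vc=[34, 10, 57, 17]

OUTCOME = MISS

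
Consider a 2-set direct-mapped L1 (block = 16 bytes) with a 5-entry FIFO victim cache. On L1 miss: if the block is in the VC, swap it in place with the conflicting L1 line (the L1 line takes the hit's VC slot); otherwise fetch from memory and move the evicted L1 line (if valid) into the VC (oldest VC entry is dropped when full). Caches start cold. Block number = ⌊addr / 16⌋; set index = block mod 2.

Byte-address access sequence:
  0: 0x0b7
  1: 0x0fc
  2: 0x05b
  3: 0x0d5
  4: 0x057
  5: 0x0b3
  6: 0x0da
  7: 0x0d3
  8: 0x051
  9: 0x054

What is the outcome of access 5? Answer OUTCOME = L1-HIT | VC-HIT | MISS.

0: 0xb7 (blk 11, set 1) → MISS  vc=[]
1: 0xfc (blk 15, set 1) → MISS  vc=[11]
2: 0x5b (blk 5, set 1) → MISS  vc=[11, 15]
3: 0xd5 (blk 13, set 1) → MISS  vc=[11, 15, 5]
4: 0x57 (blk 5, set 1) → VC-HIT  vc=[11, 15, 13]
5: 0xb3 (blk 11, set 1) → VC-HIT  vc=[5, 15, 13]
6: 0xda (blk 13, set 1) → VC-HIT  vc=[5, 15, 11]
7: 0xd3 (blk 13, set 1) → L1-HIT  vc=[5, 15, 11]
8: 0x51 (blk 5, set 1) → VC-HIT  vc=[13, 15, 11]
9: 0x54 (blk 5, set 1) → L1-HIT  vc=[13, 15, 11]

OUTCOME = VC-HIT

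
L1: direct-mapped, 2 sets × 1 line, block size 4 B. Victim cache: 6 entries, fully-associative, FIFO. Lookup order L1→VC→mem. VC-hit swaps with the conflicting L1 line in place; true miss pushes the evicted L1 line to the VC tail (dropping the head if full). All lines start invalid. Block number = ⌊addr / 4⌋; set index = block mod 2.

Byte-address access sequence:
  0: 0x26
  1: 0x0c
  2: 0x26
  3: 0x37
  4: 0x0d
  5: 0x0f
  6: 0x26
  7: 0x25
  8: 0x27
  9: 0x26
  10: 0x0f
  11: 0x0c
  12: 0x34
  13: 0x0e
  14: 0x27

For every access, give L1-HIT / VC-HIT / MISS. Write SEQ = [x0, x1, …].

SEQ = [MISS, MISS, VC-HIT, MISS, VC-HIT, L1-HIT, VC-HIT, L1-HIT, L1-HIT, L1-HIT, VC-HIT, L1-HIT, VC-HIT, VC-HIT, VC-HIT]

#0 0x26→b9/s1 MISS; vc=[]
#1 0xc→b3/s1 MISS; vc=[9]
#2 0x26→b9/s1 VC-HIT; vc=[3]
#3 0x37→b13/s1 MISS; vc=[3,9]
#4 0xd→b3/s1 VC-HIT; vc=[13,9]
#5 0xf→b3/s1 L1-HIT; vc=[13,9]
#6 0x26→b9/s1 VC-HIT; vc=[13,3]
#7 0x25→b9/s1 L1-HIT; vc=[13,3]
#8 0x27→b9/s1 L1-HIT; vc=[13,3]
#9 0x26→b9/s1 L1-HIT; vc=[13,3]
#10 0xf→b3/s1 VC-HIT; vc=[13,9]
#11 0xc→b3/s1 L1-HIT; vc=[13,9]
#12 0x34→b13/s1 VC-HIT; vc=[3,9]
#13 0xe→b3/s1 VC-HIT; vc=[13,9]
#14 0x27→b9/s1 VC-HIT; vc=[13,3]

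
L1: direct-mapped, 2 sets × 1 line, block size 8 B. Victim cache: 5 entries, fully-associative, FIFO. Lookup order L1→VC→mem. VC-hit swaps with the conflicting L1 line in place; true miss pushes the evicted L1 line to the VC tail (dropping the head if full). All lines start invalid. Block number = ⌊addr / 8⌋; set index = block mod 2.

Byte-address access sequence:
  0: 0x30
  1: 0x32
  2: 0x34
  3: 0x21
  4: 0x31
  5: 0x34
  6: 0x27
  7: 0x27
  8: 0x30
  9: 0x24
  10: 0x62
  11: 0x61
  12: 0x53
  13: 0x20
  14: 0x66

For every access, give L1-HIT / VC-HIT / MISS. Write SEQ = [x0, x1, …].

  [0] addr=0x30 blk=6 s=0: MISS | VC []
  [1] addr=0x32 blk=6 s=0: L1-HIT | VC []
  [2] addr=0x34 blk=6 s=0: L1-HIT | VC []
  [3] addr=0x21 blk=4 s=0: MISS | VC [6]
  [4] addr=0x31 blk=6 s=0: VC-HIT | VC [4]
  [5] addr=0x34 blk=6 s=0: L1-HIT | VC [4]
  [6] addr=0x27 blk=4 s=0: VC-HIT | VC [6]
  [7] addr=0x27 blk=4 s=0: L1-HIT | VC [6]
  [8] addr=0x30 blk=6 s=0: VC-HIT | VC [4]
  [9] addr=0x24 blk=4 s=0: VC-HIT | VC [6]
  [10] addr=0x62 blk=12 s=0: MISS | VC [6, 4]
  [11] addr=0x61 blk=12 s=0: L1-HIT | VC [6, 4]
  [12] addr=0x53 blk=10 s=0: MISS | VC [6, 4, 12]
  [13] addr=0x20 blk=4 s=0: VC-HIT | VC [6, 10, 12]
  [14] addr=0x66 blk=12 s=0: VC-HIT | VC [6, 10, 4]

SEQ = [MISS, L1-HIT, L1-HIT, MISS, VC-HIT, L1-HIT, VC-HIT, L1-HIT, VC-HIT, VC-HIT, MISS, L1-HIT, MISS, VC-HIT, VC-HIT]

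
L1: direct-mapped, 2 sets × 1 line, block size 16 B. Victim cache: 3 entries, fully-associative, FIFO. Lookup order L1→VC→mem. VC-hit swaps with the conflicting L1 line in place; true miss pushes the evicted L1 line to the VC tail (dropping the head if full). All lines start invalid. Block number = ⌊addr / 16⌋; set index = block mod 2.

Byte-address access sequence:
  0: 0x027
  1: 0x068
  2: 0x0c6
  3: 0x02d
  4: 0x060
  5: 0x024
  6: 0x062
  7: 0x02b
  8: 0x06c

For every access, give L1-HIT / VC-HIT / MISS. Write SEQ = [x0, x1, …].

SEQ = [MISS, MISS, MISS, VC-HIT, VC-HIT, VC-HIT, VC-HIT, VC-HIT, VC-HIT]

0: 0x27 (blk 2, set 0) → MISS  vc=[]
1: 0x68 (blk 6, set 0) → MISS  vc=[2]
2: 0xc6 (blk 12, set 0) → MISS  vc=[2, 6]
3: 0x2d (blk 2, set 0) → VC-HIT  vc=[12, 6]
4: 0x60 (blk 6, set 0) → VC-HIT  vc=[12, 2]
5: 0x24 (blk 2, set 0) → VC-HIT  vc=[12, 6]
6: 0x62 (blk 6, set 0) → VC-HIT  vc=[12, 2]
7: 0x2b (blk 2, set 0) → VC-HIT  vc=[12, 6]
8: 0x6c (blk 6, set 0) → VC-HIT  vc=[12, 2]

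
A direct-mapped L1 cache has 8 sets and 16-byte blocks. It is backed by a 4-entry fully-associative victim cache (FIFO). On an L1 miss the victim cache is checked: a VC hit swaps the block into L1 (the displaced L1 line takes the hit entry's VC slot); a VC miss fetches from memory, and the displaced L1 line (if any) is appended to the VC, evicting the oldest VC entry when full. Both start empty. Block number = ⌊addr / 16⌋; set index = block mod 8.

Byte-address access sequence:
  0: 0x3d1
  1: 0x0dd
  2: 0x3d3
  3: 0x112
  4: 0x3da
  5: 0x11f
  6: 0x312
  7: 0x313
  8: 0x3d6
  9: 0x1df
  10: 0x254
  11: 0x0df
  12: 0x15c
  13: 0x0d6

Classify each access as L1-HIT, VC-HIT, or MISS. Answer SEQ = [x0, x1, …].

SEQ = [MISS, MISS, VC-HIT, MISS, L1-HIT, L1-HIT, MISS, L1-HIT, L1-HIT, MISS, MISS, VC-HIT, MISS, VC-HIT]

  [0] addr=0x3d1 blk=61 s=5: MISS | VC []
  [1] addr=0xdd blk=13 s=5: MISS | VC [61]
  [2] addr=0x3d3 blk=61 s=5: VC-HIT | VC [13]
  [3] addr=0x112 blk=17 s=1: MISS | VC [13]
  [4] addr=0x3da blk=61 s=5: L1-HIT | VC [13]
  [5] addr=0x11f blk=17 s=1: L1-HIT | VC [13]
  [6] addr=0x312 blk=49 s=1: MISS | VC [13, 17]
  [7] addr=0x313 blk=49 s=1: L1-HIT | VC [13, 17]
  [8] addr=0x3d6 blk=61 s=5: L1-HIT | VC [13, 17]
  [9] addr=0x1df blk=29 s=5: MISS | VC [13, 17, 61]
  [10] addr=0x254 blk=37 s=5: MISS | VC [13, 17, 61, 29]
  [11] addr=0xdf blk=13 s=5: VC-HIT | VC [37, 17, 61, 29]
  [12] addr=0x15c blk=21 s=5: MISS | VC [17, 61, 29, 13]
  [13] addr=0xd6 blk=13 s=5: VC-HIT | VC [17, 61, 29, 21]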